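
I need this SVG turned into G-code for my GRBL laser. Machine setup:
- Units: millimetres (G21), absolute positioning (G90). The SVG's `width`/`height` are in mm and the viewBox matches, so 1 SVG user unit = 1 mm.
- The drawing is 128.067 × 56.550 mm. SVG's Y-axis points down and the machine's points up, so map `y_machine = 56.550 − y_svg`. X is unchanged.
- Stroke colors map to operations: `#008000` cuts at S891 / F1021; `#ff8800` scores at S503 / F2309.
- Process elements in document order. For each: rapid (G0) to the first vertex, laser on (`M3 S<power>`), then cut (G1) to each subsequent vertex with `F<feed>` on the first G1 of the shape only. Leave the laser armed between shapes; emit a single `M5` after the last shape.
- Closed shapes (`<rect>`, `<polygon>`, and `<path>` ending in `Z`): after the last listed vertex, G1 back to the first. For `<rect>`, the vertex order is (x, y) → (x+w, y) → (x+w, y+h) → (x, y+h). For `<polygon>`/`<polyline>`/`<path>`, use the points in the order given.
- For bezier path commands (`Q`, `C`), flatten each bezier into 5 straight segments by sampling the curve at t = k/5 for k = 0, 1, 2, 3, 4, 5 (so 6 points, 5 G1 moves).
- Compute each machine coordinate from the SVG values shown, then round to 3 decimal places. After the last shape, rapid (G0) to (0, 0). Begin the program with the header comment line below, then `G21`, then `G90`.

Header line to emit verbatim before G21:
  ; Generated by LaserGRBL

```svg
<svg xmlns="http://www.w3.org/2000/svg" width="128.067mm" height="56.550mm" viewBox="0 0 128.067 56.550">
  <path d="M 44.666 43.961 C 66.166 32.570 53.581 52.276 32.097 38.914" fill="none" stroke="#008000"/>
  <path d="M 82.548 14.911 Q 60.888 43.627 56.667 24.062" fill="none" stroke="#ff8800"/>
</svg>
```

; Generated by LaserGRBL
G21
G90
G0 X44.666 Y12.589
M3 S891
G1 X53.677 Y16.205 F1021
G1 X55.717 Y15.438
G1 X51.994 Y13.368
G1 X43.718 Y13.074
G1 X32.097 Y17.636
G0 X82.548 Y41.639
M3 S503
G1 X74.582 Y32.084 F2309
G1 X68.010 Y26.391
G1 X62.834 Y24.561
G1 X59.053 Y26.593
G1 X56.667 Y32.488
M5
G0 X0.000 Y0.000

1 u = 1 mm; y_m = 56.550 − y.

[1] `<path>` cubic bezier, #008000→cut S891 F1021: (44.666,12.589) → (53.677,16.205) → (55.717,15.438) → (51.994,13.368) → (43.718,13.074) → (32.097,17.636)

[2] `<path>` quadratic bezier, #ff8800→score S503 F2309: (82.548,41.639) → (74.582,32.084) → (68.010,26.391) → (62.834,24.561) → (59.053,26.593) → (56.667,32.488)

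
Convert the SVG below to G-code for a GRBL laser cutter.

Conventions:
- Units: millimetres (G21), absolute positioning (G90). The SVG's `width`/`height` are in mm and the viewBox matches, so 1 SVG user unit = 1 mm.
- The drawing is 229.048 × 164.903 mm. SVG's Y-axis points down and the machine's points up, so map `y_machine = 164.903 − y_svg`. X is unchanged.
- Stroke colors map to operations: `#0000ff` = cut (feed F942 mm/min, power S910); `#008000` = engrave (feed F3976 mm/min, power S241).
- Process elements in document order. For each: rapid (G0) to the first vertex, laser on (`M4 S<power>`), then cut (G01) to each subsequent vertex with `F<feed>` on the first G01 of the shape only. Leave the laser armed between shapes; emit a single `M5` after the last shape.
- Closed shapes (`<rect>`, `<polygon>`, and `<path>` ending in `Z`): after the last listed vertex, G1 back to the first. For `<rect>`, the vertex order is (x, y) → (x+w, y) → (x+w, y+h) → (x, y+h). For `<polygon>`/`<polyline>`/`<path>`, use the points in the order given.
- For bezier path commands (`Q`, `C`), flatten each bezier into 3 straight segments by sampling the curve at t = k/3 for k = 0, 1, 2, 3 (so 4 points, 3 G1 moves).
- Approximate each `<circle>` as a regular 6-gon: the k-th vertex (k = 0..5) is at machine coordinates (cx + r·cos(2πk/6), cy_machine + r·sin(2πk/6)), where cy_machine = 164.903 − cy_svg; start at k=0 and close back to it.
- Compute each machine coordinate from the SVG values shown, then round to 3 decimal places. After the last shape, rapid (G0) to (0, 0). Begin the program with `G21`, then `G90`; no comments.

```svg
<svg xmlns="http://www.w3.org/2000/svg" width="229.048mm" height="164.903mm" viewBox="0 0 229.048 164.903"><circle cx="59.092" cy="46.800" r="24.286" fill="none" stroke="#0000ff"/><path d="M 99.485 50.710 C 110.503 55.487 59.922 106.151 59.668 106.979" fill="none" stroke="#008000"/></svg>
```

G21
G90
G0 X83.378 Y118.103
M4 S910
G01 X71.235 Y139.135 F942
G01 X46.949 Y139.135
G01 X34.806 Y118.103
G01 X46.949 Y97.071
G01 X71.235 Y97.071
G01 X83.378 Y118.103
G0 X99.485 Y114.193
M4 S241
G01 X94.115 Y97.666 F3976
G01 X72.552 Y71.819
G01 X59.668 Y57.924
M5
G0 X0.000 Y0.000

viewBox `0 0 229.048 164.903` with mm width/height → 1 unit = 1 mm. Flip: y_m = 164.903 − y_svg.

**Shape 1** — `<circle>` circle, stroke `#0000ff` → cut (S910, F942). Machine vertices: (83.378,118.103) → (71.235,139.135) → (46.949,139.135) → (34.806,118.103) → (46.949,97.071) → (71.235,97.071) → (83.378,118.103). Closed: final G1 returns to the first vertex.

**Shape 2** — `<path>` cubic bezier, stroke `#008000` → engrave (S241, F3976). Control points (SVG): P0=(99.485,50.710), P1=(110.503,55.487), P2=(59.922,106.151), P3=(59.668,106.979); sampled at t=k/3. Machine vertices: (99.485,114.193) → (94.115,97.666) → (72.552,71.819) → (59.668,57.924). Open path.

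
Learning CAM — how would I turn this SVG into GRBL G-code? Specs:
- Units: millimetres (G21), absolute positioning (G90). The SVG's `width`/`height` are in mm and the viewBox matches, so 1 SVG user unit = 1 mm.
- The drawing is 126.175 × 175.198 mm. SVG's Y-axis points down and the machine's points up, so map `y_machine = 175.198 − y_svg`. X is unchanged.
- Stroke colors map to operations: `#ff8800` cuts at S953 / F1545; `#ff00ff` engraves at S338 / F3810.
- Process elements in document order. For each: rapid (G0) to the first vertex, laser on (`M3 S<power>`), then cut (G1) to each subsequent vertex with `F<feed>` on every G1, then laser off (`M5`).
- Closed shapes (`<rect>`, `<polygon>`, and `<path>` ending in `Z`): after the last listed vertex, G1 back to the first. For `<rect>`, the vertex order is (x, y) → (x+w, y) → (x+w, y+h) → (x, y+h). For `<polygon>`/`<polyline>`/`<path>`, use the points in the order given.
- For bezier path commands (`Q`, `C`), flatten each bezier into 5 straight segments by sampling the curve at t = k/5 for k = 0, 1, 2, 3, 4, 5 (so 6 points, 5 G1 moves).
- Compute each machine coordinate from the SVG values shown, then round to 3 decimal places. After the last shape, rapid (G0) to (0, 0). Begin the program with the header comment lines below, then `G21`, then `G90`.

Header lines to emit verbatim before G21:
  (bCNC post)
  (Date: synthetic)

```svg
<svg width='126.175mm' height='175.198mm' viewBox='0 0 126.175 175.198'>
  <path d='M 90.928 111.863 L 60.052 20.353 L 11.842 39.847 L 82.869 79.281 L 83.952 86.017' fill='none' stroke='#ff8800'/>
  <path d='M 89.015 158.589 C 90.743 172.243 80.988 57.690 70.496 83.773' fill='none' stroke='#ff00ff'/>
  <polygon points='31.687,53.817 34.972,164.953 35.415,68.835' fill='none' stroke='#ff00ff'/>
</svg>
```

1 u = 1 mm; y_m = 175.198 − y.

[1] `<path>` open polyline, #ff8800→cut S953 F1545: (90.928,63.335) → (60.052,154.845) → (11.842,135.351) → (82.869,95.917) → (83.952,89.181)

[2] `<path>` cubic bezier, #ff00ff→engrave S338 F3810: (89.015,16.609) → (88.760,21.651) → (86.265,44.558) → (82.045,72.425) → (76.617,92.349) → (70.496,91.425)

[3] `<polygon>` closed polygon, #ff00ff→engrave S338 F3810: (31.687,121.381) → (34.972,10.245) → (35.415,106.363) → (31.687,121.381) (closed)

(bCNC post)
(Date: synthetic)
G21
G90
G0 X90.928 Y63.335
M3 S953
G1 X60.052 Y154.845 F1545
G1 X11.842 Y135.351 F1545
G1 X82.869 Y95.917 F1545
G1 X83.952 Y89.181 F1545
M5
G0 X89.015 Y16.609
M3 S338
G1 X88.760 Y21.651 F3810
G1 X86.265 Y44.558 F3810
G1 X82.045 Y72.425 F3810
G1 X76.617 Y92.349 F3810
G1 X70.496 Y91.425 F3810
M5
G0 X31.687 Y121.381
M3 S338
G1 X34.972 Y10.245 F3810
G1 X35.415 Y106.363 F3810
G1 X31.687 Y121.381 F3810
M5
G0 X0.000 Y0.000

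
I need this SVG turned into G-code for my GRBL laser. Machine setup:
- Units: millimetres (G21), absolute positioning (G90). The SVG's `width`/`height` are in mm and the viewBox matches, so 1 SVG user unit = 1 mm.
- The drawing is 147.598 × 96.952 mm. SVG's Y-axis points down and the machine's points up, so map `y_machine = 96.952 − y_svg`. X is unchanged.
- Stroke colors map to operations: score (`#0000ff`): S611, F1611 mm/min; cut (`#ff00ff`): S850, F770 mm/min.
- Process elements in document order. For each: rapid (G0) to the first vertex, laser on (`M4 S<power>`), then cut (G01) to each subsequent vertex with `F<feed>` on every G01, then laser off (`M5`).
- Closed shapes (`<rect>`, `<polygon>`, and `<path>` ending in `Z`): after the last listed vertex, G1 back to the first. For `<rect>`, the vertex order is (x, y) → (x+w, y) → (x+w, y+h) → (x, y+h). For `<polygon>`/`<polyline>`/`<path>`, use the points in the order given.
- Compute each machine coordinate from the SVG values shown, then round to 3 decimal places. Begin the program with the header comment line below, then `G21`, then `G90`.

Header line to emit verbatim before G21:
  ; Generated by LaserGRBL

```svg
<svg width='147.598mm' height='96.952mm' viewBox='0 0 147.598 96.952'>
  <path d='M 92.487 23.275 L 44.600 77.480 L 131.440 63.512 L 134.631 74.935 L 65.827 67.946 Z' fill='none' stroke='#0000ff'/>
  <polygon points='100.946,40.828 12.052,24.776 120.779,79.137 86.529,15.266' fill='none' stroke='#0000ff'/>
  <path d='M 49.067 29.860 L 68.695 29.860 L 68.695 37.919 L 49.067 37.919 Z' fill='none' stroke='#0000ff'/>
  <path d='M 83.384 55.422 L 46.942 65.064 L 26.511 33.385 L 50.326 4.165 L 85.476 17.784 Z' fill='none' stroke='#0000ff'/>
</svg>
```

viewBox `0 0 147.598 96.952` with mm width/height → 1 unit = 1 mm. Flip: y_m = 96.952 − y_svg.

**Shape 1** — `<path>` closed polygon, stroke `#0000ff` → score (S611, F1611). Machine vertices: (92.487,73.677) → (44.600,19.472) → (131.440,33.440) → (134.631,22.017) → (65.827,29.006) → (92.487,73.677). Closed: final G1 returns to the first vertex.

**Shape 2** — `<polygon>` closed polygon, stroke `#0000ff` → score (S611, F1611). Machine vertices: (100.946,56.124) → (12.052,72.176) → (120.779,17.815) → (86.529,81.686) → (100.946,56.124). Closed: final G1 returns to the first vertex.

**Shape 3** — `<path>` rectangle, stroke `#0000ff` → score (S611, F1611). Machine vertices: (49.067,67.092) → (68.695,67.092) → (68.695,59.033) → (49.067,59.033) → (49.067,67.092). Closed: final G1 returns to the first vertex.

**Shape 4** — `<path>` regular polygon, stroke `#0000ff` → score (S611, F1611). Machine vertices: (83.384,41.530) → (46.942,31.888) → (26.511,63.567) → (50.326,92.787) → (85.476,79.168) → (83.384,41.530). Closed: final G1 returns to the first vertex.

; Generated by LaserGRBL
G21
G90
G0 X92.487 Y73.677
M4 S611
G01 X44.600 Y19.472 F1611
G01 X131.440 Y33.440 F1611
G01 X134.631 Y22.017 F1611
G01 X65.827 Y29.006 F1611
G01 X92.487 Y73.677 F1611
M5
G0 X100.946 Y56.124
M4 S611
G01 X12.052 Y72.176 F1611
G01 X120.779 Y17.815 F1611
G01 X86.529 Y81.686 F1611
G01 X100.946 Y56.124 F1611
M5
G0 X49.067 Y67.092
M4 S611
G01 X68.695 Y67.092 F1611
G01 X68.695 Y59.033 F1611
G01 X49.067 Y59.033 F1611
G01 X49.067 Y67.092 F1611
M5
G0 X83.384 Y41.530
M4 S611
G01 X46.942 Y31.888 F1611
G01 X26.511 Y63.567 F1611
G01 X50.326 Y92.787 F1611
G01 X85.476 Y79.168 F1611
G01 X83.384 Y41.530 F1611
M5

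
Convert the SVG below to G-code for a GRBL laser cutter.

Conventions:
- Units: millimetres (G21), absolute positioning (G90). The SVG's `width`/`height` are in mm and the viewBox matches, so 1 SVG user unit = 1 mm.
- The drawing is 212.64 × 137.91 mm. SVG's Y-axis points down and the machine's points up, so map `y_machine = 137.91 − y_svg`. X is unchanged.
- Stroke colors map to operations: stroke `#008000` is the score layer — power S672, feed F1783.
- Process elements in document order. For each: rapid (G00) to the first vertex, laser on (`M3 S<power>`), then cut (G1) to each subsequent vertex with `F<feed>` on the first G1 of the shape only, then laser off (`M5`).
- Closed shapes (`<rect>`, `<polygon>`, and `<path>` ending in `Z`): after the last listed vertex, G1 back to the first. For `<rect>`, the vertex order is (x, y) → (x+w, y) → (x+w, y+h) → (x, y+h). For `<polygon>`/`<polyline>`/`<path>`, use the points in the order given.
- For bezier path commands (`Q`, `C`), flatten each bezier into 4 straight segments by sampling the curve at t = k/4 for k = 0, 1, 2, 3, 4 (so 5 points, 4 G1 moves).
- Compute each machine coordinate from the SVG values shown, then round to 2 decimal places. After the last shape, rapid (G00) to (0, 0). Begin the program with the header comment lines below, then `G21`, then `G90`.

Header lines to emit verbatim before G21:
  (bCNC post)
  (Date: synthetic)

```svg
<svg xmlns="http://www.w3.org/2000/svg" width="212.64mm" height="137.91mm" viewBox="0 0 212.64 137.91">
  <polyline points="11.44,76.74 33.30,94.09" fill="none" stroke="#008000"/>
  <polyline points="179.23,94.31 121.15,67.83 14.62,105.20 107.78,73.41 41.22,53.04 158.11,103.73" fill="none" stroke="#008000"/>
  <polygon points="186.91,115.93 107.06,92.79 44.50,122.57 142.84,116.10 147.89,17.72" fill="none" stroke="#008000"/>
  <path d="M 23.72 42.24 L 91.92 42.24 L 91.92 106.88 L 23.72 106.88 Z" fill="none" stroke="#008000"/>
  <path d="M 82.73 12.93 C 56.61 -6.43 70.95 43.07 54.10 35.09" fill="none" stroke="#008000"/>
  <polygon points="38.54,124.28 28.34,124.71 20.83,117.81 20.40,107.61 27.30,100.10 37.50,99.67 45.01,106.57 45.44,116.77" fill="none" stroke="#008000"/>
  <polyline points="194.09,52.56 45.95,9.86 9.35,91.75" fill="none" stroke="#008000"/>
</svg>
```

1 u = 1 mm; y_m = 137.91 − y.

[1] `<polyline>` line segment, #008000→score S672 F1783: (11.44,61.17) → (33.30,43.82)

[2] `<polyline>` open polyline, #008000→score S672 F1783: (179.23,43.60) → (121.15,70.08) → (14.62,32.71) → (107.78,64.50) → (41.22,84.87) → (158.11,34.18)

[3] `<polygon>` closed polygon, #008000→score S672 F1783: (186.91,21.98) → (107.06,45.12) → (44.50,15.34) → (142.84,21.81) → (147.89,120.19) → (186.91,21.98) (closed)

[4] `<path>` rectangle, #008000→score S672 F1783: (23.72,95.67) → (91.92,95.67) → (91.92,31.03) → (23.72,31.03) → (23.72,95.67) (closed)

[5] `<path>` cubic bezier, #008000→score S672 F1783: (82.73,124.98) → (69.61,128.56) → (64.94,118.17) → (62.01,105.64) → (54.10,102.82)

[6] `<polygon>` regular polygon, #008000→score S672 F1783: (38.54,13.63) → (28.34,13.20) → (20.83,20.10) → (20.40,30.30) → (27.30,37.81) → (37.50,38.24) → (45.01,31.34) → (45.44,21.14) → (38.54,13.63) (closed)

[7] `<polyline>` open polyline, #008000→score S672 F1783: (194.09,85.35) → (45.95,128.05) → (9.35,46.16)

(bCNC post)
(Date: synthetic)
G21
G90
G00 X11.44 Y61.17
M3 S672
G1 X33.30 Y43.82 F1783
M5
G00 X179.23 Y43.60
M3 S672
G1 X121.15 Y70.08 F1783
G1 X14.62 Y32.71
G1 X107.78 Y64.50
G1 X41.22 Y84.87
G1 X158.11 Y34.18
M5
G00 X186.91 Y21.98
M3 S672
G1 X107.06 Y45.12 F1783
G1 X44.50 Y15.34
G1 X142.84 Y21.81
G1 X147.89 Y120.19
G1 X186.91 Y21.98
M5
G00 X23.72 Y95.67
M3 S672
G1 X91.92 Y95.67 F1783
G1 X91.92 Y31.03
G1 X23.72 Y31.03
G1 X23.72 Y95.67
M5
G00 X82.73 Y124.98
M3 S672
G1 X69.61 Y128.56 F1783
G1 X64.94 Y118.17
G1 X62.01 Y105.64
G1 X54.10 Y102.82
M5
G00 X38.54 Y13.63
M3 S672
G1 X28.34 Y13.20 F1783
G1 X20.83 Y20.10
G1 X20.40 Y30.30
G1 X27.30 Y37.81
G1 X37.50 Y38.24
G1 X45.01 Y31.34
G1 X45.44 Y21.14
G1 X38.54 Y13.63
M5
G00 X194.09 Y85.35
M3 S672
G1 X45.95 Y128.05 F1783
G1 X9.35 Y46.16
M5
G00 X0.00 Y0.00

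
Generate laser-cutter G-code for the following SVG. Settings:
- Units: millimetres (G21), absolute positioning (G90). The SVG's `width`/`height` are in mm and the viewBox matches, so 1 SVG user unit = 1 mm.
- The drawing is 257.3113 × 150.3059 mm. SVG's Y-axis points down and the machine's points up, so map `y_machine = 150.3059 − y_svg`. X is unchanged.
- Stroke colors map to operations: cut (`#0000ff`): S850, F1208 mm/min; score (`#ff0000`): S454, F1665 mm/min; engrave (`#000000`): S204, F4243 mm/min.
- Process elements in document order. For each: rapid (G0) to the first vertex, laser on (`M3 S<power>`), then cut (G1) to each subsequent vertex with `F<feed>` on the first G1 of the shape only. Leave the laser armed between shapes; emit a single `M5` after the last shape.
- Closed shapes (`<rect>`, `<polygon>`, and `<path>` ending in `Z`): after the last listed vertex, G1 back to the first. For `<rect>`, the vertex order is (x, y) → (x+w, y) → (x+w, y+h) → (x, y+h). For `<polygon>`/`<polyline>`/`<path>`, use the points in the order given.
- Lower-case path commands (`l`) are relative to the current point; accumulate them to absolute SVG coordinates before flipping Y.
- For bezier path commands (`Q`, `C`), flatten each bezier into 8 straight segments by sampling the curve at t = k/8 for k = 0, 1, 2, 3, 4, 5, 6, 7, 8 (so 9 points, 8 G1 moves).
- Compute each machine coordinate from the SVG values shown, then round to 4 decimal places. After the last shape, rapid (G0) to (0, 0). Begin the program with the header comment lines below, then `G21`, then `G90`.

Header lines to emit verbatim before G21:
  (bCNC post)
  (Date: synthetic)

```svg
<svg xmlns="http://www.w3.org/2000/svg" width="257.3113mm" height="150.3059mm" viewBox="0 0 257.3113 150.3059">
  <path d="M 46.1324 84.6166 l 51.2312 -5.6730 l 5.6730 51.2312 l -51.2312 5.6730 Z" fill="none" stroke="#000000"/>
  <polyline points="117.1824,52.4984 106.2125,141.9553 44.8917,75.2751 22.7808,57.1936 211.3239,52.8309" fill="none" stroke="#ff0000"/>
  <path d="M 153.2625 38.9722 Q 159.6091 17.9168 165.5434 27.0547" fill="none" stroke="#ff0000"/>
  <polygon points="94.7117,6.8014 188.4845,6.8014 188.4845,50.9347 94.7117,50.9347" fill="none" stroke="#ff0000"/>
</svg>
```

(bCNC post)
(Date: synthetic)
G21
G90
G0 X46.1324 Y65.6893
M3 S204
G1 X97.3636 Y71.3623 F4243
G1 X103.0366 Y20.1311
G1 X51.8054 Y14.4581
G1 X46.1324 Y65.6893
G0 X117.1824 Y97.8075
M3 S454
G1 X106.2125 Y8.3506 F1665
G1 X44.8917 Y75.0308
G1 X22.7808 Y93.1123
G1 X211.3239 Y97.4750
G0 X153.2625 Y111.3337
M3 S454
G1 X154.8427 Y116.1258 F1665
G1 X156.4100 Y119.9743
G1 X157.9645 Y122.8793
G1 X159.5060 Y124.8408
G1 X161.0347 Y125.8587
G1 X162.5505 Y125.9331
G1 X164.0534 Y125.0639
G1 X165.5434 Y123.2512
G0 X94.7117 Y143.5045
M3 S454
G1 X188.4845 Y143.5045 F1665
G1 X188.4845 Y99.3712
G1 X94.7117 Y99.3712
G1 X94.7117 Y143.5045
M5
G0 X0.0000 Y0.0000

viewBox `0 0 257.3113 150.3059` with mm width/height → 1 unit = 1 mm. Flip: y_m = 150.3059 − y_svg.

**Shape 1** — `<path>` regular polygon, stroke `#000000` → engrave (S204, F4243). Machine vertices: (46.1324,65.6893) → (97.3636,71.3623) → (103.0366,20.1311) → (51.8054,14.4581) → (46.1324,65.6893). Closed: final G1 returns to the first vertex.

**Shape 2** — `<polyline>` open polyline, stroke `#ff0000` → score (S454, F1665). Machine vertices: (117.1824,97.8075) → (106.2125,8.3506) → (44.8917,75.0308) → (22.7808,93.1123) → (211.3239,97.4750). Open path.

**Shape 3** — `<path>` quadratic bezier, stroke `#ff0000` → score (S454, F1665). Control points (SVG): P0=(153.2625,38.9722), P1=(159.6091,17.9168), P2=(165.5434,27.0547); sampled at t=k/8. Machine vertices: (153.2625,111.3337) → (154.8427,116.1258) → (156.4100,119.9743) → (157.9645,122.8793) → (159.5060,124.8408) → (161.0347,125.8587) → (162.5505,125.9331) → (164.0534,125.0639) → (165.5434,123.2512). Open path.

**Shape 4** — `<polygon>` rectangle, stroke `#ff0000` → score (S454, F1665). Machine vertices: (94.7117,143.5045) → (188.4845,143.5045) → (188.4845,99.3712) → (94.7117,99.3712) → (94.7117,143.5045). Closed: final G1 returns to the first vertex.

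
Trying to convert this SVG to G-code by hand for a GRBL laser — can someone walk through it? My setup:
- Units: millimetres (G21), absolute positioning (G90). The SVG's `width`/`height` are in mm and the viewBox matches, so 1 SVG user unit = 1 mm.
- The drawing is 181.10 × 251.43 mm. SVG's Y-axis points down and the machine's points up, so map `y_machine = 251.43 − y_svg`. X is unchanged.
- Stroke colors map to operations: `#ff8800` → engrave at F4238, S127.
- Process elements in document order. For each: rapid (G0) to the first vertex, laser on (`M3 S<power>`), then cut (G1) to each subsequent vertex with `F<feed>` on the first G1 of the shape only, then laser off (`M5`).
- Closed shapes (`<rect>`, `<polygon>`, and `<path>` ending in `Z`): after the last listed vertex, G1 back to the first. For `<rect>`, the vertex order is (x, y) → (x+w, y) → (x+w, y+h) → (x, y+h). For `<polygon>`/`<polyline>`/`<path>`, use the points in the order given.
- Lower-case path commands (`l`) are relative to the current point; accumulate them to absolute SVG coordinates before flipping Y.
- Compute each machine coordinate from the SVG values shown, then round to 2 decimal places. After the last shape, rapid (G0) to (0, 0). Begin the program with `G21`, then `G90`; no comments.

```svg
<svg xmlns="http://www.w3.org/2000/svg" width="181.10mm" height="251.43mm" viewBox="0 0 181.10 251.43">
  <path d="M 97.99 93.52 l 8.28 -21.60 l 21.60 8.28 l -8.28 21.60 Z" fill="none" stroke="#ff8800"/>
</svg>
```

1 u = 1 mm; y_m = 251.43 − y.

[1] `<path>` regular polygon, #ff8800→engrave S127 F4238: (97.99,157.91) → (106.27,179.51) → (127.87,171.23) → (119.59,149.63) → (97.99,157.91) (closed)

G21
G90
G0 X97.99 Y157.91
M3 S127
G1 X106.27 Y179.51 F4238
G1 X127.87 Y171.23
G1 X119.59 Y149.63
G1 X97.99 Y157.91
M5
G0 X0.00 Y0.00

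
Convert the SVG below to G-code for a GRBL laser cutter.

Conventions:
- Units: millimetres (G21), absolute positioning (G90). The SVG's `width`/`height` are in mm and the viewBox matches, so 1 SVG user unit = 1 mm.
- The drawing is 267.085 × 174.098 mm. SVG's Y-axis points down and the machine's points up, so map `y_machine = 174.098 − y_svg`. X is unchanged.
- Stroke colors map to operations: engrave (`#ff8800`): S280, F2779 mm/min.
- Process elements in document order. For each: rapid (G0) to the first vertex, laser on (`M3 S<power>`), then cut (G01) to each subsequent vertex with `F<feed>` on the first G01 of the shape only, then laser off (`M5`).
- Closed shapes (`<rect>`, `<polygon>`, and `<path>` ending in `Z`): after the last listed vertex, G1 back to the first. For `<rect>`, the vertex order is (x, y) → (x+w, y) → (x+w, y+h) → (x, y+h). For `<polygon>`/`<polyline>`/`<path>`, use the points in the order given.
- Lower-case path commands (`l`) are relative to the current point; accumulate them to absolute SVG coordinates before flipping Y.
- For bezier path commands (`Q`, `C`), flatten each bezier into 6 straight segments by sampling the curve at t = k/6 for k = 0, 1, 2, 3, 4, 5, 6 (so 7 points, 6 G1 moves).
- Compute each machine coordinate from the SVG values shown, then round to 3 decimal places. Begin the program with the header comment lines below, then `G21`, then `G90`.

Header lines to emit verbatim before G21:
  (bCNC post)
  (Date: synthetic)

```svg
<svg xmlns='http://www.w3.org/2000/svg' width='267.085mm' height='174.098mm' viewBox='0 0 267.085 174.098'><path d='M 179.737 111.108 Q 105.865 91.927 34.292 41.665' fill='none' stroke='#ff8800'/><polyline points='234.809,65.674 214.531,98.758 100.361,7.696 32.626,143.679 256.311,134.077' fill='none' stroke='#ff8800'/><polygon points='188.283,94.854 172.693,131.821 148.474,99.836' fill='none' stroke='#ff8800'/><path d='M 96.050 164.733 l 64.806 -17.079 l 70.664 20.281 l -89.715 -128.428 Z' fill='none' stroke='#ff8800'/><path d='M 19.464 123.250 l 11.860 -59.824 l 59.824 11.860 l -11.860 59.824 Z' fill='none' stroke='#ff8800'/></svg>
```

viewBox `0 0 267.085 174.098` with mm width/height → 1 unit = 1 mm. Flip: y_m = 174.098 − y_svg.

**Shape 1** — `<path>` quadratic bezier, stroke `#ff8800` → engrave (S280, F2779). Control points (SVG): P0=(179.737,111.108), P1=(105.865,91.927), P2=(34.292,41.665); sampled at t=k/6. Machine vertices: (179.737,62.990) → (155.177,70.247) → (130.744,79.231) → (106.440,89.941) → (82.263,102.378) → (58.214,116.542) → (34.292,132.433). Open path.

**Shape 2** — `<polyline>` open polyline, stroke `#ff8800` → engrave (S280, F2779). Machine vertices: (234.809,108.424) → (214.531,75.340) → (100.361,166.402) → (32.626,30.419) → (256.311,40.021). Open path.

**Shape 3** — `<polygon>` regular polygon, stroke `#ff8800` → engrave (S280, F2779). Machine vertices: (188.283,79.244) → (172.693,42.277) → (148.474,74.262) → (188.283,79.244). Closed: final G1 returns to the first vertex.

**Shape 4** — `<path>` closed polygon, stroke `#ff8800` → engrave (S280, F2779). Machine vertices: (96.050,9.365) → (160.856,26.444) → (231.520,6.163) → (141.805,134.591) → (96.050,9.365). Closed: final G1 returns to the first vertex.

**Shape 5** — `<path>` regular polygon, stroke `#ff8800` → engrave (S280, F2779). Machine vertices: (19.464,50.848) → (31.324,110.672) → (91.148,98.812) → (79.288,38.988) → (19.464,50.848). Closed: final G1 returns to the first vertex.

(bCNC post)
(Date: synthetic)
G21
G90
G0 X179.737 Y62.990
M3 S280
G01 X155.177 Y70.247 F2779
G01 X130.744 Y79.231
G01 X106.440 Y89.941
G01 X82.263 Y102.378
G01 X58.214 Y116.542
G01 X34.292 Y132.433
M5
G0 X234.809 Y108.424
M3 S280
G01 X214.531 Y75.340 F2779
G01 X100.361 Y166.402
G01 X32.626 Y30.419
G01 X256.311 Y40.021
M5
G0 X188.283 Y79.244
M3 S280
G01 X172.693 Y42.277 F2779
G01 X148.474 Y74.262
G01 X188.283 Y79.244
M5
G0 X96.050 Y9.365
M3 S280
G01 X160.856 Y26.444 F2779
G01 X231.520 Y6.163
G01 X141.805 Y134.591
G01 X96.050 Y9.365
M5
G0 X19.464 Y50.848
M3 S280
G01 X31.324 Y110.672 F2779
G01 X91.148 Y98.812
G01 X79.288 Y38.988
G01 X19.464 Y50.848
M5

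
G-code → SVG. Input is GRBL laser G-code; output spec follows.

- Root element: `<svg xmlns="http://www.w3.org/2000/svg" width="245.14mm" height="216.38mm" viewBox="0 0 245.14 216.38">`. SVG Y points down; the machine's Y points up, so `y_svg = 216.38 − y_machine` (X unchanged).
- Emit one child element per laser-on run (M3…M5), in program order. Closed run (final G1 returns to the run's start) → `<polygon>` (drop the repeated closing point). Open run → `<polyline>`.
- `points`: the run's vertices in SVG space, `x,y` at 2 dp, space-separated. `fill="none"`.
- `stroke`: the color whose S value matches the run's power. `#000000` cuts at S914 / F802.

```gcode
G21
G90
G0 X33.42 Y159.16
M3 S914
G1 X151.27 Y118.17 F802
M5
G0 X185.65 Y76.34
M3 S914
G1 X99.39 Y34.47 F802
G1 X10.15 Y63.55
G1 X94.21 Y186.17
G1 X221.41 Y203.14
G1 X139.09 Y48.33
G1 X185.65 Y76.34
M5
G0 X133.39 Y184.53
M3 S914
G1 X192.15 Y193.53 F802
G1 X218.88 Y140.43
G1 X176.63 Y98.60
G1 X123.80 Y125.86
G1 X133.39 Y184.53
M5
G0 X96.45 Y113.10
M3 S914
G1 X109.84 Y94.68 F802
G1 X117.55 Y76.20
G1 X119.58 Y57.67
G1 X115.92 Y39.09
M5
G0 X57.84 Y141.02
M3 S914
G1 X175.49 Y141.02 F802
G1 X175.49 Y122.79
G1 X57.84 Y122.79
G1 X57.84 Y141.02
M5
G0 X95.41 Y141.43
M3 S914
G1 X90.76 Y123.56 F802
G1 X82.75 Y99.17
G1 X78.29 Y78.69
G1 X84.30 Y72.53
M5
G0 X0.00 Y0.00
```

Machine Y-up, SVG Y-down with viewBox height 216.38, so y_svg = 216.38 − y_machine; X carries over. Every run uses S914, so all elements get stroke `#000000` (cut).

Run 1: The run is open, so emit a `<polyline>` with points (Y-flipped): 33.42,57.22 151.27,98.21.

Run 2: The run returns to its start, so emit a `<polygon>` with points (Y-flipped): 185.65,140.04 99.39,181.91 10.15,152.83 94.21,30.21 221.41,13.24 139.09,168.05.

Run 3: The run returns to its start, so emit a `<polygon>` with points (Y-flipped): 133.39,31.85 192.15,22.85 218.88,75.95 176.63,117.78 123.80,90.52.

Run 4: The run is open, so emit a `<polyline>` with points (Y-flipped): 96.45,103.28 109.84,121.70 117.55,140.18 119.58,158.71 115.92,177.29.

Run 5: The run returns to its start, so emit a `<polygon>` with points (Y-flipped): 57.84,75.36 175.49,75.36 175.49,93.59 57.84,93.59.

Run 6: The run is open, so emit a `<polyline>` with points (Y-flipped): 95.41,74.95 90.76,92.82 82.75,117.21 78.29,137.69 84.30,143.85.

<svg xmlns="http://www.w3.org/2000/svg" width="245.14mm" height="216.38mm" viewBox="0 0 245.14 216.38">
  <polyline points="33.42,57.22 151.27,98.21" fill="none" stroke="#000000"/>
  <polygon points="185.65,140.04 99.39,181.91 10.15,152.83 94.21,30.21 221.41,13.24 139.09,168.05" fill="none" stroke="#000000"/>
  <polygon points="133.39,31.85 192.15,22.85 218.88,75.95 176.63,117.78 123.80,90.52" fill="none" stroke="#000000"/>
  <polyline points="96.45,103.28 109.84,121.70 117.55,140.18 119.58,158.71 115.92,177.29" fill="none" stroke="#000000"/>
  <polygon points="57.84,75.36 175.49,75.36 175.49,93.59 57.84,93.59" fill="none" stroke="#000000"/>
  <polyline points="95.41,74.95 90.76,92.82 82.75,117.21 78.29,137.69 84.30,143.85" fill="none" stroke="#000000"/>
</svg>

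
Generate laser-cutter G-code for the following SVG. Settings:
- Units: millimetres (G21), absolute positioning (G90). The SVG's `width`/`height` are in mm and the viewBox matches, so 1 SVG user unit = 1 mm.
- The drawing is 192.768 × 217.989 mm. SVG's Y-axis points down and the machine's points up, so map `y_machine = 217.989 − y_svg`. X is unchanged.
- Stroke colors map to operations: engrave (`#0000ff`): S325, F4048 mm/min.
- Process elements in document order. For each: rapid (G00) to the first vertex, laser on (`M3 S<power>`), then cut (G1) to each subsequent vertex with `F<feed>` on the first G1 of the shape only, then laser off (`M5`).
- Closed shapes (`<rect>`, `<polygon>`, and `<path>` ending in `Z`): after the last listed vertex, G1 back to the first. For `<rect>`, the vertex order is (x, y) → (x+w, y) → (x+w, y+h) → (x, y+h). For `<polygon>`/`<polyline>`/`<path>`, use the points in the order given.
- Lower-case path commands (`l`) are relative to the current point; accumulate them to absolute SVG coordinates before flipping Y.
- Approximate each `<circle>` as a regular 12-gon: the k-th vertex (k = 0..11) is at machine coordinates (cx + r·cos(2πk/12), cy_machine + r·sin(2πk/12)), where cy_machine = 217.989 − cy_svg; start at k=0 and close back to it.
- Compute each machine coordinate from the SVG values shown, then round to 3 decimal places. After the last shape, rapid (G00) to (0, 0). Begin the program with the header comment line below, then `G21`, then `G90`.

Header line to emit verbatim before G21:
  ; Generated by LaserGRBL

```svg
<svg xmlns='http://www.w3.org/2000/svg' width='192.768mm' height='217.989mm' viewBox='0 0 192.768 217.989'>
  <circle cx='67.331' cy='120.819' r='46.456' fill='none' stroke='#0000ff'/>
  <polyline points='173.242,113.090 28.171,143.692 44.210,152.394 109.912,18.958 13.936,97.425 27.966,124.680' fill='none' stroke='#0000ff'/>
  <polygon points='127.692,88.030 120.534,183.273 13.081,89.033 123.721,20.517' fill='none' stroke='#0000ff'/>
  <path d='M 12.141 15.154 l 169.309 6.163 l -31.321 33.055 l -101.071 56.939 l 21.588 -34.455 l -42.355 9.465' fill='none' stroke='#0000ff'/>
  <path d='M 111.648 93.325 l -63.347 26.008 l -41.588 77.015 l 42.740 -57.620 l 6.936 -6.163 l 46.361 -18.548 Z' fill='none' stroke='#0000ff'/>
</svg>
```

; Generated by LaserGRBL
G21
G90
G00 X113.787 Y97.170
M3 S325
G1 X107.563 Y120.398 F4048
G1 X90.559 Y137.402
G1 X67.331 Y143.626
G1 X44.103 Y137.402
G1 X27.099 Y120.398
G1 X20.875 Y97.170
G1 X27.099 Y73.942
G1 X44.103 Y56.938
G1 X67.331 Y50.714
G1 X90.559 Y56.938
G1 X107.563 Y73.942
G1 X113.787 Y97.170
M5
G00 X173.242 Y104.899
M3 S325
G1 X28.171 Y74.297 F4048
G1 X44.210 Y65.595
G1 X109.912 Y199.031
G1 X13.936 Y120.564
G1 X27.966 Y93.309
M5
G00 X127.692 Y129.959
M3 S325
G1 X120.534 Y34.716 F4048
G1 X13.081 Y128.956
G1 X123.721 Y197.472
G1 X127.692 Y129.959
M5
G00 X12.141 Y202.835
M3 S325
G1 X181.450 Y196.672 F4048
G1 X150.129 Y163.617
G1 X49.058 Y106.678
G1 X70.646 Y141.133
G1 X28.291 Y131.668
M5
G00 X111.648 Y124.664
M3 S325
G1 X48.301 Y98.656 F4048
G1 X6.713 Y21.641
G1 X49.453 Y79.261
G1 X56.389 Y85.424
G1 X102.750 Y103.972
G1 X111.648 Y124.664
M5
G00 X0.000 Y0.000

Since the viewBox matches the mm dimensions, user units are millimetres directly. The only transform is the Y-flip y_m = 217.989 − y_svg.

Shape 1 is a circle drawn with `<circle>`. Its stroke #0000ff means engrave at S325, F4048. After flipping Y the toolpath is (113.787,97.170) → (107.563,120.398) → (90.559,137.402) → (67.331,143.626) → (44.103,137.402) → (27.099,120.398) → (20.875,97.170) → (27.099,73.942) → (44.103,56.938) → (67.331,50.714) → (90.559,56.938) → (107.563,73.942) → (113.787,97.170), returning to the start.

Shape 2 is a open polyline drawn with `<polyline>`. Its stroke #0000ff means engrave at S325, F4048. After flipping Y the toolpath is (173.242,104.899) → (28.171,74.297) → (44.210,65.595) → (109.912,199.031) → (13.936,120.564) → (27.966,93.309).

Shape 3 is a closed polygon drawn with `<polygon>`. Its stroke #0000ff means engrave at S325, F4048. After flipping Y the toolpath is (127.692,129.959) → (120.534,34.716) → (13.081,128.956) → (123.721,197.472) → (127.692,129.959), returning to the start.

Shape 4 is a open polyline drawn with `<path>`. Its stroke #0000ff means engrave at S325, F4048. After flipping Y the toolpath is (12.141,202.835) → (181.450,196.672) → (150.129,163.617) → (49.058,106.678) → (70.646,141.133) → (28.291,131.668).

Shape 5 is a closed polygon drawn with `<path>`. Its stroke #0000ff means engrave at S325, F4048. After flipping Y the toolpath is (111.648,124.664) → (48.301,98.656) → (6.713,21.641) → (49.453,79.261) → (56.389,85.424) → (102.750,103.972) → (111.648,124.664), returning to the start.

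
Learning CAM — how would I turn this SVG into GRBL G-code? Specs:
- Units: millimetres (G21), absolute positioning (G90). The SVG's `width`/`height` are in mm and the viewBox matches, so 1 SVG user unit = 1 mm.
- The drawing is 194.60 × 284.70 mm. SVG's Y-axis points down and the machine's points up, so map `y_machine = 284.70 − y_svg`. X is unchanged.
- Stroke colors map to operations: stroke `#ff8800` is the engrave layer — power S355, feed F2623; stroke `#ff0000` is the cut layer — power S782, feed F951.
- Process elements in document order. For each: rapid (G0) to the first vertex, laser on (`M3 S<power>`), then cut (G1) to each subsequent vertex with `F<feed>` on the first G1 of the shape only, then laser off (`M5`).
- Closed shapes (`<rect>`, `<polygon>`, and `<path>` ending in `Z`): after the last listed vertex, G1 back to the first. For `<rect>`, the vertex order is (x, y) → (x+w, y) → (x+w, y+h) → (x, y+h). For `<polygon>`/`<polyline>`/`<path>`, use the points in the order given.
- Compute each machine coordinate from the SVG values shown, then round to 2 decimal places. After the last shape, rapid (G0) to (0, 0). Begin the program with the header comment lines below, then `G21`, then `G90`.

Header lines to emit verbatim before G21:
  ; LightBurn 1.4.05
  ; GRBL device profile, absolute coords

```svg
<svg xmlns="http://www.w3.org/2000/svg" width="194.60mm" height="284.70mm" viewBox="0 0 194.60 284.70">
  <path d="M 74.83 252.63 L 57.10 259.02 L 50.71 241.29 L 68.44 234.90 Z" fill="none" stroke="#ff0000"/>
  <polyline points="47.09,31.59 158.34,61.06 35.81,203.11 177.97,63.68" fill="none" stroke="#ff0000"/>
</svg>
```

; LightBurn 1.4.05
; GRBL device profile, absolute coords
G21
G90
G0 X74.83 Y32.07
M3 S782
G1 X57.10 Y25.68 F951
G1 X50.71 Y43.41
G1 X68.44 Y49.80
G1 X74.83 Y32.07
M5
G0 X47.09 Y253.11
M3 S782
G1 X158.34 Y223.64 F951
G1 X35.81 Y81.59
G1 X177.97 Y221.02
M5
G0 X0.00 Y0.00

1 u = 1 mm; y_m = 284.70 − y.

[1] `<path>` regular polygon, #ff0000→cut S782 F951: (74.83,32.07) → (57.10,25.68) → (50.71,43.41) → (68.44,49.80) → (74.83,32.07) (closed)

[2] `<polyline>` open polyline, #ff0000→cut S782 F951: (47.09,253.11) → (158.34,223.64) → (35.81,81.59) → (177.97,221.02)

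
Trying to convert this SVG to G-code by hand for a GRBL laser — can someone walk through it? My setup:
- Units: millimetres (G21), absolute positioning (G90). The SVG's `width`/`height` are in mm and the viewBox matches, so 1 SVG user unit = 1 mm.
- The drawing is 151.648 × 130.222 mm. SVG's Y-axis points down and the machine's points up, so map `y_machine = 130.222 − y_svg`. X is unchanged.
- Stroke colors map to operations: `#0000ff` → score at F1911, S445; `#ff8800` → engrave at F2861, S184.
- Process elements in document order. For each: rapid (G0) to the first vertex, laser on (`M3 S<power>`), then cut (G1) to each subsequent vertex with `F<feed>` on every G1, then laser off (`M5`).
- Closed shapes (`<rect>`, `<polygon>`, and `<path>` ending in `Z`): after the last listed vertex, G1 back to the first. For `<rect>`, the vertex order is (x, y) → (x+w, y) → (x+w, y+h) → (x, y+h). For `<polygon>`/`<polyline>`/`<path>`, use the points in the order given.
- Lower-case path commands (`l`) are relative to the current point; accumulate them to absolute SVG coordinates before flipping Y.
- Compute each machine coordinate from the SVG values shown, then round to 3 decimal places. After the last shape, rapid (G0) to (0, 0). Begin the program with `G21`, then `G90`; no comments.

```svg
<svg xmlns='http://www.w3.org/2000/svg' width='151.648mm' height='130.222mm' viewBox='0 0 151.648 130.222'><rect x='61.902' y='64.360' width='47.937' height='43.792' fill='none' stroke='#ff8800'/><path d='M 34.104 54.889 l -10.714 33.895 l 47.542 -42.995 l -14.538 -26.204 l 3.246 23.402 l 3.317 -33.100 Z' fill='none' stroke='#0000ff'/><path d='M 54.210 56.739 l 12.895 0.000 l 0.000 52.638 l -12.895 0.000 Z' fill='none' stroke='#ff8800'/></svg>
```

G21
G90
G0 X61.902 Y65.862
M3 S184
G1 X109.839 Y65.862 F2861
G1 X109.839 Y22.070 F2861
G1 X61.902 Y22.070 F2861
G1 X61.902 Y65.862 F2861
M5
G0 X34.104 Y75.333
M3 S445
G1 X23.390 Y41.438 F1911
G1 X70.932 Y84.433 F1911
G1 X56.394 Y110.637 F1911
G1 X59.640 Y87.235 F1911
G1 X62.957 Y120.335 F1911
G1 X34.104 Y75.333 F1911
M5
G0 X54.210 Y73.483
M3 S184
G1 X67.105 Y73.483 F2861
G1 X67.105 Y20.845 F2861
G1 X54.210 Y20.845 F2861
G1 X54.210 Y73.483 F2861
M5
G0 X0.000 Y0.000

1 u = 1 mm; y_m = 130.222 − y.

[1] `<rect>` rectangle, #ff8800→engrave S184 F2861: (61.902,65.862) → (109.839,65.862) → (109.839,22.070) → (61.902,22.070) → (61.902,65.862) (closed)

[2] `<path>` closed polygon, #0000ff→score S445 F1911: (34.104,75.333) → (23.390,41.438) → (70.932,84.433) → (56.394,110.637) → (59.640,87.235) → (62.957,120.335) → (34.104,75.333) (closed)

[3] `<path>` rectangle, #ff8800→engrave S184 F2861: (54.210,73.483) → (67.105,73.483) → (67.105,20.845) → (54.210,20.845) → (54.210,73.483) (closed)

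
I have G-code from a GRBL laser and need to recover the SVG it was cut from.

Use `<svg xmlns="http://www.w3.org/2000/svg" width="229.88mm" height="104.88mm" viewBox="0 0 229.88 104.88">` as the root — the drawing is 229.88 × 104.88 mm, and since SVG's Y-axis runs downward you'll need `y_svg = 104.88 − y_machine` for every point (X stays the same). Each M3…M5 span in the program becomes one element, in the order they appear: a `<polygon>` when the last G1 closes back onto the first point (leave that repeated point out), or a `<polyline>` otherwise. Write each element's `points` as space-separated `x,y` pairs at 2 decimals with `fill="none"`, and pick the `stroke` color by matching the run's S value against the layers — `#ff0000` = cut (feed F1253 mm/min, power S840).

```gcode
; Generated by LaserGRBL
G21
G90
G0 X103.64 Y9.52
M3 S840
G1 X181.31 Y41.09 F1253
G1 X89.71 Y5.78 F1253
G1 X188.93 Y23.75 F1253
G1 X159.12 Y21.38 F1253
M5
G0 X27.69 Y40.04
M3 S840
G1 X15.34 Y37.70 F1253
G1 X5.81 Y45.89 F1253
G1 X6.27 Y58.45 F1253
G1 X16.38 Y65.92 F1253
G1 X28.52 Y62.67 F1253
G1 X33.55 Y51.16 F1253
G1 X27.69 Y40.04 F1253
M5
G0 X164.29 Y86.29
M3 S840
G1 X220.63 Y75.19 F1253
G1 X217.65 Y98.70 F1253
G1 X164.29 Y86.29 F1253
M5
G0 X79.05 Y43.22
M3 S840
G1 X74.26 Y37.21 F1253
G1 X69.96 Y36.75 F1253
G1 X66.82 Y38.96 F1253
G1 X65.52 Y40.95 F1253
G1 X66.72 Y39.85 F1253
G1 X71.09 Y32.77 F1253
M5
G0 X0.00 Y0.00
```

<svg xmlns="http://www.w3.org/2000/svg" width="229.88mm" height="104.88mm" viewBox="0 0 229.88 104.88">
  <polyline points="103.64,95.36 181.31,63.79 89.71,99.10 188.93,81.13 159.12,83.50" fill="none" stroke="#ff0000"/>
  <polygon points="27.69,64.84 15.34,67.18 5.81,58.99 6.27,46.43 16.38,38.96 28.52,42.21 33.55,53.72" fill="none" stroke="#ff0000"/>
  <polygon points="164.29,18.59 220.63,29.69 217.65,6.18" fill="none" stroke="#ff0000"/>
  <polyline points="79.05,61.66 74.26,67.67 69.96,68.13 66.82,65.92 65.52,63.93 66.72,65.03 71.09,72.11" fill="none" stroke="#ff0000"/>
</svg>

Each laser-on run becomes one SVG element. Flip Y back into SVG space with y_svg = 104.88 − y_machine. Every run uses S840, so all elements get stroke `#ff0000` (cut).

Run 1: The run is open, so emit a `<polyline>` with points (Y-flipped): 103.64,95.36 181.31,63.79 89.71,99.10 188.93,81.13 159.12,83.50.

Run 2: The run returns to its start, so emit a `<polygon>` with points (Y-flipped): 27.69,64.84 15.34,67.18 5.81,58.99 6.27,46.43 16.38,38.96 28.52,42.21 33.55,53.72.

Run 3: The run returns to its start, so emit a `<polygon>` with points (Y-flipped): 164.29,18.59 220.63,29.69 217.65,6.18.

Run 4: The run is open, so emit a `<polyline>` with points (Y-flipped): 79.05,61.66 74.26,67.67 69.96,68.13 66.82,65.92 65.52,63.93 66.72,65.03 71.09,72.11.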